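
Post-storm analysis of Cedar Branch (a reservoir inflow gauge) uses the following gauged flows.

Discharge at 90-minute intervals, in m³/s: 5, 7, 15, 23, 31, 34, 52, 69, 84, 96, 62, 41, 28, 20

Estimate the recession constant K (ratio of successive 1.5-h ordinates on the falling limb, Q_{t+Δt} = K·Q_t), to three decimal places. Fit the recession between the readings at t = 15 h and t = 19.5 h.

Using the recession-limb readings at t = 15 h and t = 19.5 h: Q falls from 62 to 20 m³/s over 3 intervals.
K = (Q₂/Q₁)^(1/3) = (20/62)^(1/3) = 0.686.

K ≈ 0.686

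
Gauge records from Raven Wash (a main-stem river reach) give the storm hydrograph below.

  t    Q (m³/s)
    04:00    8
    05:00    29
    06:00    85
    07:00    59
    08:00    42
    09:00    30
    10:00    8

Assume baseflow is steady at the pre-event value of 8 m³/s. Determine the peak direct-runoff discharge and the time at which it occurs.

Subtracting baseflow gives direct-runoff ordinates: 0.0, 21.0, 77.0, 51.0, 34.0, 22.0, 0.0 m³/s.
The maximum is 77.0 m³/s, occurring at the reading for t = 06:00.

Q_p = 77.0 m³/s at t = 06:00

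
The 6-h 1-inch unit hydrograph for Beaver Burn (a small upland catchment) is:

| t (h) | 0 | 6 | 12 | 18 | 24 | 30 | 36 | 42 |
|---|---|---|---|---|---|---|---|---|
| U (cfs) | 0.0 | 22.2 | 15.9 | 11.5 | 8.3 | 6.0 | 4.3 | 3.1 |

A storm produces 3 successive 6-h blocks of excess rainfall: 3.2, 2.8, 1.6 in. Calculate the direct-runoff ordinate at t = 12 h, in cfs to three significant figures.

By discrete convolution, Q_j = Σ (P_i / 1 in) · U_{j−i}.
At t = 12 h (j=2): Q = (3.2/1)·15.9 + (2.8/1)·22.2 + (1.6/1)·0.0 = 113 cfs.

Q ≈ 113 cfs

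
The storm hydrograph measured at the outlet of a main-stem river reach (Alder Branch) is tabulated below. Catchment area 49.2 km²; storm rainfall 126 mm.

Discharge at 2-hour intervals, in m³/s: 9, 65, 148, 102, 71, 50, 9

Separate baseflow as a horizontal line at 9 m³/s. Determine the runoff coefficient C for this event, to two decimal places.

ΣQ_DR = 391.0 m³/s; V = ΣQ_DR·Δt = 2.815 × 10^6 m³.
Runoff depth d = V / A = 57.22 mm.
C = d / P = 57.22 / 126 = 0.45.

C ≈ 0.45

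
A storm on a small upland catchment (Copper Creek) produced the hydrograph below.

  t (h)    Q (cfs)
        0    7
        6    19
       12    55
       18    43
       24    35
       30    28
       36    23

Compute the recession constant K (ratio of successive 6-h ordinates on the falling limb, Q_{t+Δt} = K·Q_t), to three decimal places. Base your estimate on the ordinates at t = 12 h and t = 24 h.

Using the recession-limb readings at t = 12 h and t = 24 h: Q falls from 55 to 35 cfs over 2 intervals.
K = (Q₂/Q₁)^(1/2) = (35/55)^(1/2) = 0.798.

K ≈ 0.798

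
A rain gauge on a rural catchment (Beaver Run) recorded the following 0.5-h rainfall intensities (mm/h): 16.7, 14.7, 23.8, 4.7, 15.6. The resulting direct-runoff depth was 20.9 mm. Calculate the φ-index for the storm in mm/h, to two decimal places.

Only the 4 blocks with intensity above φ contribute runoff: 16.7, 14.7, 23.8, 15.6 mm/h.
Σ(I−φ)·Δt = d  ⇒  (16.7+14.7+23.8+15.6 − 4φ)·0.5 = 20.9
φ = (70.80 − 20.9/0.5) / 4 = 7.25 mm/h.

φ ≈ 7.25 mm/h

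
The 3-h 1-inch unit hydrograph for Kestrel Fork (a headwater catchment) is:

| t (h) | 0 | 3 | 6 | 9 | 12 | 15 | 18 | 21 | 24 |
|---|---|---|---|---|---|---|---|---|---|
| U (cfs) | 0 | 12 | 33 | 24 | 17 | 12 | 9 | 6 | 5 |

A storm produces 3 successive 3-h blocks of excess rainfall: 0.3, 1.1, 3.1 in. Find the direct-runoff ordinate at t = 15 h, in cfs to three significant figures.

By discrete convolution, Q_j = Σ (P_i / 1 in) · U_{j−i}.
At t = 15 h (j=5): Q = (0.3/1)·12 + (1.1/1)·17 + (3.1/1)·24 = 96.7 cfs.

Q ≈ 96.7 cfs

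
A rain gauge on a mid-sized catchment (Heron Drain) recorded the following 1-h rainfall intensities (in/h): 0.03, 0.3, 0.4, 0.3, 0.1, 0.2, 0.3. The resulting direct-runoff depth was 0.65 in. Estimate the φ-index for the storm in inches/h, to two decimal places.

φ ≈ 0.17 in/h

Only the 5 blocks with intensity above φ contribute runoff: 0.3, 0.4, 0.3, 0.2, 0.3 in/h.
Σ(I−φ)·Δt = d  ⇒  (0.3+0.4+0.3+0.2+0.3 − 5φ)·1 = 0.65
φ = (1.500 − 0.65/1) / 5 = 0.17 in/h.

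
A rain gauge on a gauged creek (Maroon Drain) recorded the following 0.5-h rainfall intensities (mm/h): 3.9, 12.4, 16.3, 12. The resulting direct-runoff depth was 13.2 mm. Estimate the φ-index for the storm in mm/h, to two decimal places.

Only the 3 blocks with intensity above φ contribute runoff: 12.4, 16.3, 12 mm/h.
Σ(I−φ)·Δt = d  ⇒  (12.4+16.3+12 − 3φ)·0.5 = 13.2
φ = (40.70 − 13.2/0.5) / 3 = 4.77 mm/h.

φ ≈ 4.77 mm/h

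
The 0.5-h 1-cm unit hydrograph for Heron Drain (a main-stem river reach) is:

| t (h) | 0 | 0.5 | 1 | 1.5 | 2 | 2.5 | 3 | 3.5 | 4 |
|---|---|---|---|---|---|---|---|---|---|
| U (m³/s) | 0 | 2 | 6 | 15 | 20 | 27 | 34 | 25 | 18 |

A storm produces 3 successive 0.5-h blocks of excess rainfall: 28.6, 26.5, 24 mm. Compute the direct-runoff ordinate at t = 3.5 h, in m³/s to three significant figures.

By discrete convolution, Q_j = Σ (P_i / 10 mm) · U_{j−i}.
At t = 3.5 h (j=7): Q = (28.6/10)·25 + (26.5/10)·34 + (24/10)·27 = 226 m³/s.

Q ≈ 226 m³/s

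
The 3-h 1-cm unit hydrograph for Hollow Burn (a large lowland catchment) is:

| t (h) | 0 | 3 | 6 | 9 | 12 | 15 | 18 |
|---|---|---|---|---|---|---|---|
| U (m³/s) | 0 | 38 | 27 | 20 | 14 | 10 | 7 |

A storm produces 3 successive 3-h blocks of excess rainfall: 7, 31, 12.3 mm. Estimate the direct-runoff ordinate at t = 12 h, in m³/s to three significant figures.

By discrete convolution, Q_j = Σ (P_i / 10 mm) · U_{j−i}.
At t = 12 h (j=4): Q = (7/10)·14 + (31/10)·20 + (12.3/10)·27 = 105 m³/s.

Q ≈ 105 m³/s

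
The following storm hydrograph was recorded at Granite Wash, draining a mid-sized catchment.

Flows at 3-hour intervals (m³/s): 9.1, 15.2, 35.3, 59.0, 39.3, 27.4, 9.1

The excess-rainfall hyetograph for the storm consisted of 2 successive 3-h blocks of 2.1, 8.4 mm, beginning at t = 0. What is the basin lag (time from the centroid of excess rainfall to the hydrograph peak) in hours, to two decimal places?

Centroid of excess rainfall: t_c = Σ P_i·t̄_i / ΣP_i = 3.9000 h (block centres at 1.5, 4.5 h).
Hydrograph peak occurs at t = 9 h, so basin lag t_L = 9 − 3.9000 = 5.10 h.

t_L ≈ 5.10 h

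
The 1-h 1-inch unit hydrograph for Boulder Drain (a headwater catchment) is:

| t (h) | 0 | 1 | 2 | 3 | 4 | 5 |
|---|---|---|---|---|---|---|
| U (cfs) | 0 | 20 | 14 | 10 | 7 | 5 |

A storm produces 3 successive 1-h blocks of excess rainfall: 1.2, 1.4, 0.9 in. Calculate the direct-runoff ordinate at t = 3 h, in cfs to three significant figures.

By discrete convolution, Q_j = Σ (P_i / 1 in) · U_{j−i}.
At t = 3 h (j=3): Q = (1.2/1)·10 + (1.4/1)·14 + (0.9/1)·20 = 49.6 cfs.

Q ≈ 49.6 cfs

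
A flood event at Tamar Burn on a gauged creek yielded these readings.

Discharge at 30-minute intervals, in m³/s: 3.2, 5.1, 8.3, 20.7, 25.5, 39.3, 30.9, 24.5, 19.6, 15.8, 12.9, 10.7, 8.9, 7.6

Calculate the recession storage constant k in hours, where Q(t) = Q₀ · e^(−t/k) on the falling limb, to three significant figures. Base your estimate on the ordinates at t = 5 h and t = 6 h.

k ≈ 2.69 h

On the falling limb, Q drops from 12.9 to 8.9 m³/s between t = 5 h and t = 6 h (Δt = 1 h).
k = −Δt / ln(Q₂/Q₁) = −1 / ln(8.9/12.9) = 2.69 h.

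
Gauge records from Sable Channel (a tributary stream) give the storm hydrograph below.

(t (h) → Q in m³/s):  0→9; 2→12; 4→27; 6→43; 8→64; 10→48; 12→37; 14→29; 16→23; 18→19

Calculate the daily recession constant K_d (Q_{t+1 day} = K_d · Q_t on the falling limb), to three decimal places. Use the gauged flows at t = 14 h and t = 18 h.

Between t = 14 h and t = 18 h the flow falls from 29 to 19 m³/s over 2×2 h = 4 h.
Per-interval ratio K = (19/29)^(1/2) = 0.8094; K_d = K^(24/2) = 0.079.

K_d ≈ 0.079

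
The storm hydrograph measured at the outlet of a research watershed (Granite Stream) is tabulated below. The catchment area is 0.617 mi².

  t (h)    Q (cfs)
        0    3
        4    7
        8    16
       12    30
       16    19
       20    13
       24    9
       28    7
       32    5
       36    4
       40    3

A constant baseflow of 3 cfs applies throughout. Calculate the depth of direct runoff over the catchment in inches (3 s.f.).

Direct runoff: 0.0, 4.0, 13.0, 27.0, 16.0, 10.0, 6.0, 4.0, 2.0, 1.0, 0.0 cfs; ΣQ_DR = 83.00 cfs.
V = ΣQ_DR · Δt = 83.00 × 14400 s = 1.195 × 10^6 ft³.
Over A = 0.617 mi², depth = V / A = 0.834 in.

d ≈ 0.834 in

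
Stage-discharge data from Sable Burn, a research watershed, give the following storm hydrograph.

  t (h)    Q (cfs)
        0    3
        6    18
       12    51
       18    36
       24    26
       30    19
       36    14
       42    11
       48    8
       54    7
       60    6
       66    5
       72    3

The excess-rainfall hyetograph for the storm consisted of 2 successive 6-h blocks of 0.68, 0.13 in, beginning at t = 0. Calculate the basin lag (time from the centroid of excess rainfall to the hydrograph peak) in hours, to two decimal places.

Centroid of excess rainfall: t_c = Σ P_i·t̄_i / ΣP_i = 3.9630 h (block centres at 3, 9 h).
Hydrograph peak occurs at t = 12 h, so basin lag t_L = 12 − 3.9630 = 8.04 h.

t_L ≈ 8.04 h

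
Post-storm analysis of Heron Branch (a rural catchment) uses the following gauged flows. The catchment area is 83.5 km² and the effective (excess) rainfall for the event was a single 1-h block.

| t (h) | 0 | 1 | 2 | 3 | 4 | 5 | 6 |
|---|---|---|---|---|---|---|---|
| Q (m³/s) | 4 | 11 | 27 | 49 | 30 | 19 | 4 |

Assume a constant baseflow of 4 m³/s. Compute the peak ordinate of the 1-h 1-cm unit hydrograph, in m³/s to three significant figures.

U_p ≈ 90.0 m³/s

Direct runoff: 0.0, 7.0, 23.0, 45.0, 26.0, 15.0, 0.0 m³/s; ΣQ_DR = 116.0 m³/s, peak = 45.0 m³/s.
Runoff depth d = ΣQ_DR·Δt / A = 116.0 × 3600 / (83.5 km²) = 5.001 mm.
The 1-cm UH is the DRH scaled by (10 mm)/d, so U_p = 45.0 × 10/5.001 = 90.0 m³/s.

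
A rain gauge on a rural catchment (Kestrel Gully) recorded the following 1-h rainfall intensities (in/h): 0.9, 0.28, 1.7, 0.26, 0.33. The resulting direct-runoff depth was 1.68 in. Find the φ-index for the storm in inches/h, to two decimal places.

φ ≈ 0.46 in/h

Only the 2 blocks with intensity above φ contribute runoff: 0.9, 1.7 in/h.
Σ(I−φ)·Δt = d  ⇒  (0.9+1.7 − 2φ)·1 = 1.68
φ = (2.600 − 1.68/1) / 2 = 0.46 in/h.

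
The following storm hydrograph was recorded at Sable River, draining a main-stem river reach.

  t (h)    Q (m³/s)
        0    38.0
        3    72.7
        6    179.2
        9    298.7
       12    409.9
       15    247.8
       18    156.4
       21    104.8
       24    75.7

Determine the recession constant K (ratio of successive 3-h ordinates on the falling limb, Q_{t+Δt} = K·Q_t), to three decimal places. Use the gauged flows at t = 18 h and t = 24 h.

K ≈ 0.696

Using the recession-limb readings at t = 18 h and t = 24 h: Q falls from 156.4 to 75.7 m³/s over 2 intervals.
K = (Q₂/Q₁)^(1/2) = (75.7/156.4)^(1/2) = 0.696.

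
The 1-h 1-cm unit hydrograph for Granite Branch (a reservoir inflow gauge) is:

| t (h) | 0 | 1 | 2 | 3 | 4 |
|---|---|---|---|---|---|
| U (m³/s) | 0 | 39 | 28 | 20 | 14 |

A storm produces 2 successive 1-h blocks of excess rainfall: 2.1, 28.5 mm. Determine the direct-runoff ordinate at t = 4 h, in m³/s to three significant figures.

By discrete convolution, Q_j = Σ (P_i / 10 mm) · U_{j−i}.
At t = 4 h (j=4): Q = (2.1/10)·14 + (28.5/10)·20 = 59.9 m³/s.

Q ≈ 59.9 m³/s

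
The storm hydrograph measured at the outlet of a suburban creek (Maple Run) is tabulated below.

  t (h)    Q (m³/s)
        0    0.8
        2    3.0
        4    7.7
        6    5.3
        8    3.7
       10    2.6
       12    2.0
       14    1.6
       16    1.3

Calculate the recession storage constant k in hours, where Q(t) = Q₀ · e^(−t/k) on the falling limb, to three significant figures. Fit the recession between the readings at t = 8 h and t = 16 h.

On the falling limb, Q drops from 3.7 to 1.3 m³/s between t = 8 h and t = 16 h (Δt = 8 h).
k = −Δt / ln(Q₂/Q₁) = −8 / ln(1.3/3.7) = 7.65 h.

k ≈ 7.65 h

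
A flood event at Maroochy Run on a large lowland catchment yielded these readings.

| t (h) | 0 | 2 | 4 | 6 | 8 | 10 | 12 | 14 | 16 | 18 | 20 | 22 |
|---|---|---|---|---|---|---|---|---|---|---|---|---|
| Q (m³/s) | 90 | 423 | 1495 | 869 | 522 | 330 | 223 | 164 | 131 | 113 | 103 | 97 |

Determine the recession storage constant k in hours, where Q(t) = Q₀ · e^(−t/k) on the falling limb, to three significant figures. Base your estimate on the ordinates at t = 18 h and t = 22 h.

On the falling limb, Q drops from 113 to 97 m³/s between t = 18 h and t = 22 h (Δt = 4 h).
k = −Δt / ln(Q₂/Q₁) = −4 / ln(97/113) = 26.2 h.

k ≈ 26.2 h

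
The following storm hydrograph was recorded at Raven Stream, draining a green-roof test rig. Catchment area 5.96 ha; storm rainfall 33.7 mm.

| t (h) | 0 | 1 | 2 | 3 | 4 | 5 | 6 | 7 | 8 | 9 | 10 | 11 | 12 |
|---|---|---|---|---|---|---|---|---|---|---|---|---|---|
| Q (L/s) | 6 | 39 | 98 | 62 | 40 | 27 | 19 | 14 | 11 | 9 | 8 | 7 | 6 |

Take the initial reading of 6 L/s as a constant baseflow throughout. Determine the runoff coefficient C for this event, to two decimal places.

C ≈ 0.48

ΣQ_DR = 268.0 L/s; V = ΣQ_DR·Δt = 9.648 × 10^5 L.
Runoff depth d = V / A = 16.19 mm.
C = d / P = 16.19 / 33.7 = 0.48.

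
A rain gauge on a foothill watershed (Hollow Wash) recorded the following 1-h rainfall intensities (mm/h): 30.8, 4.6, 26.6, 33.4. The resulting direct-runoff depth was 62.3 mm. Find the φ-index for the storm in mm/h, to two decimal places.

φ ≈ 9.50 mm/h

Only the 3 blocks with intensity above φ contribute runoff: 30.8, 26.6, 33.4 mm/h.
Σ(I−φ)·Δt = d  ⇒  (30.8+26.6+33.4 − 3φ)·1 = 62.3
φ = (90.80 − 62.3/1) / 3 = 9.50 mm/h.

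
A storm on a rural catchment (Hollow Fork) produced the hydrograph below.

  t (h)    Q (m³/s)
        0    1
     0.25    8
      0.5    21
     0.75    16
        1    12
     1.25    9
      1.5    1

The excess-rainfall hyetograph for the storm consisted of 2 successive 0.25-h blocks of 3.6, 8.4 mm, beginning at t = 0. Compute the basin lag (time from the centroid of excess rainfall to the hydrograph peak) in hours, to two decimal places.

Centroid of excess rainfall: t_c = Σ P_i·t̄_i / ΣP_i = 0.3000 h (block centres at 0.125, 0.375 h).
Hydrograph peak occurs at t = 0.5 h, so basin lag t_L = 0.5 − 0.3000 = 0.20 h.

t_L ≈ 0.20 h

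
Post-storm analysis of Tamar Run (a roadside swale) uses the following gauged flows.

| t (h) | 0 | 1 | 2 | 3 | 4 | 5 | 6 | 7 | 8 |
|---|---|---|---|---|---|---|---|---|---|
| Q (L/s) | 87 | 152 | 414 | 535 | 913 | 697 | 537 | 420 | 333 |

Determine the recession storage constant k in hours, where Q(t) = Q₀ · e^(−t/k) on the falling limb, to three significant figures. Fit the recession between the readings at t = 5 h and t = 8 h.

On the falling limb, Q drops from 697 to 333 L/s between t = 5 h and t = 8 h (Δt = 3 h).
k = −Δt / ln(Q₂/Q₁) = −3 / ln(333/697) = 4.06 h.

k ≈ 4.06 h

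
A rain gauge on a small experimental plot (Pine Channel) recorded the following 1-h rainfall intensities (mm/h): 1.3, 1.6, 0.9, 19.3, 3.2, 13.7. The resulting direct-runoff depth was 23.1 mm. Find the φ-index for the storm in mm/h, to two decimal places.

Only the 2 blocks with intensity above φ contribute runoff: 19.3, 13.7 mm/h.
Σ(I−φ)·Δt = d  ⇒  (19.3+13.7 − 2φ)·1 = 23.1
φ = (33.00 − 23.1/1) / 2 = 4.95 mm/h.

φ ≈ 4.95 mm/h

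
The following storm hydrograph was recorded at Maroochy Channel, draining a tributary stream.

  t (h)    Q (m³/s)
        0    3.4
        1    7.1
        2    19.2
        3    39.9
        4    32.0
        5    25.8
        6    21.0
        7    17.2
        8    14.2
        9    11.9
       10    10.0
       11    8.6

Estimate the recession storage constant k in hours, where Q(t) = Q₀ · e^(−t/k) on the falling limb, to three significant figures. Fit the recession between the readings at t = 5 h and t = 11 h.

On the falling limb, Q drops from 25.8 to 8.6 m³/s between t = 5 h and t = 11 h (Δt = 6 h).
k = −Δt / ln(Q₂/Q₁) = −6 / ln(8.6/25.8) = 5.46 h.

k ≈ 5.46 h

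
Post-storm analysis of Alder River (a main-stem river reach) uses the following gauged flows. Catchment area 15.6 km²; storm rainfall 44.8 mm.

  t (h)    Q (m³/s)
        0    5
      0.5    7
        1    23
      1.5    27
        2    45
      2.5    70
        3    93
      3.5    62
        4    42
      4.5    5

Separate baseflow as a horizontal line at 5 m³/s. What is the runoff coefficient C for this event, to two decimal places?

C ≈ 0.85

ΣQ_DR = 329.0 m³/s; V = ΣQ_DR·Δt = 5.922 × 10^5 m³.
Runoff depth d = V / A = 37.96 mm.
C = d / P = 37.96 / 44.8 = 0.85.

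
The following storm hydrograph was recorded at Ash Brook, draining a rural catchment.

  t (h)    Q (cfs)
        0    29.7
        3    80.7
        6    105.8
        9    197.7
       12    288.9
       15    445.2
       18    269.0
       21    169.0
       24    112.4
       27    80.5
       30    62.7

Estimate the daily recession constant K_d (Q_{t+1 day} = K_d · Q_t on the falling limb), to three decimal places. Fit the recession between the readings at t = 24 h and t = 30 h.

Between t = 24 h and t = 30 h the flow falls from 112.4 to 62.7 cfs over 2×3 h = 6 h.
Per-interval ratio K = (62.7/112.4)^(1/2) = 0.7469; K_d = K^(24/3) = 0.097.

K_d ≈ 0.097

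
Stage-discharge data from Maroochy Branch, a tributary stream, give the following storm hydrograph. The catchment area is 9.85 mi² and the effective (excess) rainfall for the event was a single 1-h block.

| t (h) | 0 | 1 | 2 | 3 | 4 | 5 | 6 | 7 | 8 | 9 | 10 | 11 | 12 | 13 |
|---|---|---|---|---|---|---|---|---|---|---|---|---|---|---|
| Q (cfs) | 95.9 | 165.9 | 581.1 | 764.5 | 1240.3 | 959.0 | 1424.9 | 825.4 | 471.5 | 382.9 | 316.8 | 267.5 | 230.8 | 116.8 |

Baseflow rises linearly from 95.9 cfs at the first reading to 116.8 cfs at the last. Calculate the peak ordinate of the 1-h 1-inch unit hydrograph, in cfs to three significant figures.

U_p ≈ 1320 cfs

Direct runoff: 0.00, 68.39, 481.98, 663.78, 1137.97, 855.06, 1319.35, 718.25, 362.74, 272.53, 204.82, 153.92, 115.61, 0.00 cfs; ΣQ_DR = 6354 cfs, peak = 1319.35 cfs.
Runoff depth d = ΣQ_DR·Δt / A = 6354 × 3600 / (9.85 mi²) = 0.9997 in.
The 1-inch UH is the DRH scaled by (1 in)/d, so U_p = 1319.35 × 1/0.9997 = 1320 cfs.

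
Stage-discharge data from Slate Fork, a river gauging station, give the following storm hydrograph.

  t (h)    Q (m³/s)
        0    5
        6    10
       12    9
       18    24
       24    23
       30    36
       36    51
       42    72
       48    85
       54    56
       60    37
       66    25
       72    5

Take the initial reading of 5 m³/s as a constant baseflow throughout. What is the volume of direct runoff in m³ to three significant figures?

V ≈ 8.06 × 10^6 m³

Direct-runoff ordinates (Q − Q_b): 0.0, 5.0, 4.0, 19.0, 18.0, 31.0, 46.0, 67.0, 80.0, 51.0, 32.0, 20.0, 0.0 m³/s.
ΣQ_DR = 373.0 m³/s.
With Δt = 6 h = 21600 s, V = ΣQ_DR · Δt = 373.0 × 21600 = 8.06 × 10^6 m³.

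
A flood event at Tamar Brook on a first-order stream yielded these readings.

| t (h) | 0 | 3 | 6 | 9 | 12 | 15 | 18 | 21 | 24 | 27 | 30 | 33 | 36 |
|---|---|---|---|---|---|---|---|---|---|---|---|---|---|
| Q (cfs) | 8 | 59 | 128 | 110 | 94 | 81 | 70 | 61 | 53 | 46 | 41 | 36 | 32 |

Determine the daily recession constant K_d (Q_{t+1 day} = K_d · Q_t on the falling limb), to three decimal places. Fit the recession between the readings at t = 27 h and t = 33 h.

K_d ≈ 0.375

Between t = 27 h and t = 33 h the flow falls from 46 to 36 cfs over 2×3 h = 6 h.
Per-interval ratio K = (36/46)^(1/2) = 0.8847; K_d = K^(24/3) = 0.375.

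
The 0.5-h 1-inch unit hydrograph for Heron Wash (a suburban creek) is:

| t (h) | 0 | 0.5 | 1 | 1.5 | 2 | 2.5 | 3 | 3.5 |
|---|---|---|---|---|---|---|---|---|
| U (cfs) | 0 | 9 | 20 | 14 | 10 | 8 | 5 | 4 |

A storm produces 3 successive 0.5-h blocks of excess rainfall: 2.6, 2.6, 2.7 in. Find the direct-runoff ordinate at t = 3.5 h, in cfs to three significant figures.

Q ≈ 45.0 cfs

By discrete convolution, Q_j = Σ (P_i / 1 in) · U_{j−i}.
At t = 3.5 h (j=7): Q = (2.6/1)·4 + (2.6/1)·5 + (2.7/1)·8 = 45.0 cfs.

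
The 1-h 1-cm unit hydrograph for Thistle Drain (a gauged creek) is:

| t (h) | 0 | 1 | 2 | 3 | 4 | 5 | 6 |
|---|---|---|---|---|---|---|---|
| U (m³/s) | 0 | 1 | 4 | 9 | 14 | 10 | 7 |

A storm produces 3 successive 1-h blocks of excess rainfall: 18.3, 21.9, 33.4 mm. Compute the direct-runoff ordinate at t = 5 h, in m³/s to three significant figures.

By discrete convolution, Q_j = Σ (P_i / 10 mm) · U_{j−i}.
At t = 5 h (j=5): Q = (18.3/10)·10 + (21.9/10)·14 + (33.4/10)·9 = 79.0 m³/s.

Q ≈ 79.0 m³/s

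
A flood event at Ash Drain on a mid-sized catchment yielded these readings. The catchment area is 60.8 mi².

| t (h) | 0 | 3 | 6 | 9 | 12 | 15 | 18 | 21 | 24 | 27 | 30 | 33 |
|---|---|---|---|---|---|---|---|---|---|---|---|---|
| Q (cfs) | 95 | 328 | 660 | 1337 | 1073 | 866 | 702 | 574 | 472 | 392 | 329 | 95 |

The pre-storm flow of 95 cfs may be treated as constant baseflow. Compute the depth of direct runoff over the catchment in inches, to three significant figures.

d ≈ 0.442 in

Direct runoff: 0.0, 233.0, 565.0, 1242.0, 978.0, 771.0, 607.0, 479.0, 377.0, 297.0, 234.0, 0.0 cfs; ΣQ_DR = 5783 cfs.
V = ΣQ_DR · Δt = 5783 × 10800 s = 6.246 × 10^7 ft³.
Over A = 60.8 mi², depth = V / A = 0.442 in.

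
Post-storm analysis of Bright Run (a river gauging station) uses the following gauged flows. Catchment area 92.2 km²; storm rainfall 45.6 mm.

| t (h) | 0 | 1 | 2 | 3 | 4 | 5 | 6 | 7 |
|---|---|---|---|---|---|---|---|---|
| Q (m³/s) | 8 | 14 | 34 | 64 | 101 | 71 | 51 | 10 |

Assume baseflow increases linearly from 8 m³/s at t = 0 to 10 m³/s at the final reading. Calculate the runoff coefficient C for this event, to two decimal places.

ΣQ_DR = 281.0 m³/s; V = ΣQ_DR·Δt = 1.012 × 10^6 m³.
Runoff depth d = V / A = 10.97 mm.
C = d / P = 10.97 / 45.6 = 0.24.

C ≈ 0.24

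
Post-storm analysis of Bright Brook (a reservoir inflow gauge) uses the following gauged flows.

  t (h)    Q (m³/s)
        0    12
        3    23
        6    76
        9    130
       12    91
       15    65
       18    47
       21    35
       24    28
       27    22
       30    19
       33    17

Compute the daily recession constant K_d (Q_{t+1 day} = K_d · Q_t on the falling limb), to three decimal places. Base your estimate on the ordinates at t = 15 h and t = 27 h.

K_d ≈ 0.115

Between t = 15 h and t = 27 h the flow falls from 65 to 22 m³/s over 4×3 h = 12 h.
Per-interval ratio K = (22/65)^(1/4) = 0.7627; K_d = K^(24/3) = 0.115.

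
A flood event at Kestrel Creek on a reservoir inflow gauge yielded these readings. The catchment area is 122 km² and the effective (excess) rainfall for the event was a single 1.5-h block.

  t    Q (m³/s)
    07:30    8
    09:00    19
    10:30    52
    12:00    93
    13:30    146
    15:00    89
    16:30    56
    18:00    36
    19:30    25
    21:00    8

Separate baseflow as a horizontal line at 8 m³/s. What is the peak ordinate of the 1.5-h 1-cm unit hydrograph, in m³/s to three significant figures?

U_p ≈ 69.0 m³/s

Direct runoff: 0.0, 11.0, 44.0, 85.0, 138.0, 81.0, 48.0, 28.0, 17.0, 0.0 m³/s; ΣQ_DR = 452.0 m³/s, peak = 138.0 m³/s.
Runoff depth d = ΣQ_DR·Δt / A = 452.0 × 5400 / (122 km²) = 20.01 mm.
The 1-cm UH is the DRH scaled by (10 mm)/d, so U_p = 138.0 × 10/20.01 = 69.0 m³/s.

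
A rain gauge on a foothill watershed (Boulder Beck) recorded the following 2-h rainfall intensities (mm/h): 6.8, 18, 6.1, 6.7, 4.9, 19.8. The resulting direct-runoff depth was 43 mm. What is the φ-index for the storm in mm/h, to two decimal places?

φ ≈ 8.15 mm/h

Only the 2 blocks with intensity above φ contribute runoff: 18, 19.8 mm/h.
Σ(I−φ)·Δt = d  ⇒  (18+19.8 − 2φ)·2 = 43
φ = (37.80 − 43/2) / 2 = 8.15 mm/h.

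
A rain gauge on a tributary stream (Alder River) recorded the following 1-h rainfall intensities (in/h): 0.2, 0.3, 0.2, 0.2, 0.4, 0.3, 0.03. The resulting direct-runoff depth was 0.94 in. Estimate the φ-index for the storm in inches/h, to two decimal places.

Only the 6 blocks with intensity above φ contribute runoff: 0.2, 0.3, 0.2, 0.2, 0.4, 0.3 in/h.
Σ(I−φ)·Δt = d  ⇒  (0.2+0.3+0.2+0.2+0.4+0.3 − 6φ)·1 = 0.94
φ = (1.600 − 0.94/1) / 6 = 0.11 in/h.

φ ≈ 0.11 in/h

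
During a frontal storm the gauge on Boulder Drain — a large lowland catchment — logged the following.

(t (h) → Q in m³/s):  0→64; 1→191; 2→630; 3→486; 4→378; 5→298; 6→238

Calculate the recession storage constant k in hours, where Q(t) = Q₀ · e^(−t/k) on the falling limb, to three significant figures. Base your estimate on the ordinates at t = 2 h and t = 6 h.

k ≈ 4.11 h

On the falling limb, Q drops from 630 to 238 m³/s between t = 2 h and t = 6 h (Δt = 4 h).
k = −Δt / ln(Q₂/Q₁) = −4 / ln(238/630) = 4.11 h.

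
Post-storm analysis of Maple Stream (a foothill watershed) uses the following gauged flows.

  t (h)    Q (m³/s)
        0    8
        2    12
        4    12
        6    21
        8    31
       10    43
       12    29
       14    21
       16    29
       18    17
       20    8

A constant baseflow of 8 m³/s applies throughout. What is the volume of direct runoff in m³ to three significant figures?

V ≈ 1.03 × 10^6 m³

Direct-runoff ordinates (Q − Q_b): 0.0, 4.0, 4.0, 13.0, 23.0, 35.0, 21.0, 13.0, 21.0, 9.0, 0.0 m³/s.
ΣQ_DR = 143.0 m³/s.
With Δt = 2 h = 7200 s, V = ΣQ_DR · Δt = 143.0 × 7200 = 1.03 × 10^6 m³.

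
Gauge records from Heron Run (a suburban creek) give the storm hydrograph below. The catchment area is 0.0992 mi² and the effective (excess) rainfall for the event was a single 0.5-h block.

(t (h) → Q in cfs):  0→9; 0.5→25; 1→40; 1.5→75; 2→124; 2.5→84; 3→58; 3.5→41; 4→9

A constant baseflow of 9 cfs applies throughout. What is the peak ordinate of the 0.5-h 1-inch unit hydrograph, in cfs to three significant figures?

U_p ≈ 38.3 cfs

Direct runoff: 0.0, 16.0, 31.0, 66.0, 115.0, 75.0, 49.0, 32.0, 0.0 cfs; ΣQ_DR = 384.0 cfs, peak = 115.0 cfs.
Runoff depth d = ΣQ_DR·Δt / A = 384.0 × 1800 / (0.0992 mi²) = 2.999 in.
The 1-inch UH is the DRH scaled by (1 in)/d, so U_p = 115.0 × 1/2.999 = 38.3 cfs.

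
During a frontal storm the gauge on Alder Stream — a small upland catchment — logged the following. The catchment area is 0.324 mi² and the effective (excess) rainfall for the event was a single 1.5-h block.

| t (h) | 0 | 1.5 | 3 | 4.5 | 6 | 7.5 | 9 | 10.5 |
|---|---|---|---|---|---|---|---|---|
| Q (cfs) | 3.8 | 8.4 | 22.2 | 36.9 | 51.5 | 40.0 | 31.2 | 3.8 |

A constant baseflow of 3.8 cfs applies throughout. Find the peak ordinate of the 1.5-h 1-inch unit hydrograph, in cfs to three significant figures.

U_p ≈ 39.7 cfs

Direct runoff: 0.0, 4.6, 18.4, 33.1, 47.7, 36.2, 27.4, 0.0 cfs; ΣQ_DR = 167.4 cfs, peak = 47.7 cfs.
Runoff depth d = ΣQ_DR·Δt / A = 167.4 × 5400 / (0.324 mi²) = 1.201 in.
The 1-inch UH is the DRH scaled by (1 in)/d, so U_p = 47.7 × 1/1.201 = 39.7 cfs.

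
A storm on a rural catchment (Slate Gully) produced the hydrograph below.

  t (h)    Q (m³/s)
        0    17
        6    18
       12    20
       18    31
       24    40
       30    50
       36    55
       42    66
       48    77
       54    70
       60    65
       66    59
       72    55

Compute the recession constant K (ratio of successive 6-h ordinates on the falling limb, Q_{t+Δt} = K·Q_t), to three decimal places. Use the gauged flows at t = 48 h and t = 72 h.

Using the recession-limb readings at t = 48 h and t = 72 h: Q falls from 77 to 55 m³/s over 4 intervals.
K = (Q₂/Q₁)^(1/4) = (55/77)^(1/4) = 0.919.

K ≈ 0.919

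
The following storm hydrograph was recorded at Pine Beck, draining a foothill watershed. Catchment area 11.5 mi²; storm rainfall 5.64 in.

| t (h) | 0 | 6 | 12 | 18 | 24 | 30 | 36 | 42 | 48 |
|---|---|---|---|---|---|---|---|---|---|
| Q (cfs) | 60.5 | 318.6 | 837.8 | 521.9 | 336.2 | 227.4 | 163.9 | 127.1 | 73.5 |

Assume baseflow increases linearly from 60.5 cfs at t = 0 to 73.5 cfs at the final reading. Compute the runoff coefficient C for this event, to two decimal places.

C ≈ 0.30

ΣQ_DR = 2064 cfs; V = ΣQ_DR·Δt = 4.458 × 10^7 ft³.
Runoff depth d = V / A = 1.669 in.
C = d / P = 1.669 / 5.64 = 0.30.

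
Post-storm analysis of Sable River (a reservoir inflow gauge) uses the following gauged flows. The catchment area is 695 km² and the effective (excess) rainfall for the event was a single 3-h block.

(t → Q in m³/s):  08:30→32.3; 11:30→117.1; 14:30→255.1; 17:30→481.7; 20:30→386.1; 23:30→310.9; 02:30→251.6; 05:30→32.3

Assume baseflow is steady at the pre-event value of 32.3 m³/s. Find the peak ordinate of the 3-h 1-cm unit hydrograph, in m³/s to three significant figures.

Direct runoff: 0.0, 84.8, 222.8, 449.4, 353.8, 278.6, 219.3, 0.0 m³/s; ΣQ_DR = 1609 m³/s, peak = 449.4 m³/s.
Runoff depth d = ΣQ_DR·Δt / A = 1609 × 10800 / (695 km²) = 25.00 mm.
The 1-cm UH is the DRH scaled by (10 mm)/d, so U_p = 449.4 × 10/25.00 = 180 m³/s.

U_p ≈ 180 m³/s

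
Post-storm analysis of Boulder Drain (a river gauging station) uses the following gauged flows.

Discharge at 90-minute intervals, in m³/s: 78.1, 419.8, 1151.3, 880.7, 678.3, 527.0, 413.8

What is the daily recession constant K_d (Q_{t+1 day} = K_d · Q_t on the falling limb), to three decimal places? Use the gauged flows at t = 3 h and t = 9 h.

Between t = 3 h and t = 9 h the flow falls from 1151.3 to 413.8 m³/s over 4×1.5 h = 6 h.
Per-interval ratio K = (413.8/1151.3)^(1/4) = 0.7743; K_d = K^(24/1.5) = 0.017.

K_d ≈ 0.017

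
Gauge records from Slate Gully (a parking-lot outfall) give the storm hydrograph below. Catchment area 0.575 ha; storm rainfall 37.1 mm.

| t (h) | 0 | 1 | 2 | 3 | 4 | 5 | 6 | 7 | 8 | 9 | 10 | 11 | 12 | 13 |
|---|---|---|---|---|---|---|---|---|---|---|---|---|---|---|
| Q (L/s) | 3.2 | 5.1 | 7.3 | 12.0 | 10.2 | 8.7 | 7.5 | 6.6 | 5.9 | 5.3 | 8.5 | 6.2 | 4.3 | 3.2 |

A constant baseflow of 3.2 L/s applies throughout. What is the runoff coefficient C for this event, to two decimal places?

ΣQ_DR = 49.20 L/s; V = ΣQ_DR·Δt = 1.771 × 10^5 L.
Runoff depth d = V / A = 30.80 mm.
C = d / P = 30.80 / 37.1 = 0.83.

C ≈ 0.83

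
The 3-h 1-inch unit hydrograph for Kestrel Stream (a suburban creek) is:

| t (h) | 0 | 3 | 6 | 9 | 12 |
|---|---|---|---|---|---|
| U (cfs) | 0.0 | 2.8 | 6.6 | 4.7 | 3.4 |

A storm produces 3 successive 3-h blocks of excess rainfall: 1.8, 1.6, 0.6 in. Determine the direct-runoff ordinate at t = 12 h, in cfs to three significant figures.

By discrete convolution, Q_j = Σ (P_i / 1 in) · U_{j−i}.
At t = 12 h (j=4): Q = (1.8/1)·3.4 + (1.6/1)·4.7 + (0.6/1)·6.6 = 17.6 cfs.

Q ≈ 17.6 cfs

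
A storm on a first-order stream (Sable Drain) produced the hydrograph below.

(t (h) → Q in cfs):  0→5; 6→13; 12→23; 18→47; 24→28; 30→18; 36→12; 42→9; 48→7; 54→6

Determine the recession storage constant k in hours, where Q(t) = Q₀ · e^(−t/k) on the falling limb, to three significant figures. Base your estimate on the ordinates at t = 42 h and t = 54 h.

k ≈ 29.6 h

On the falling limb, Q drops from 9 to 6 cfs between t = 42 h and t = 54 h (Δt = 12 h).
k = −Δt / ln(Q₂/Q₁) = −12 / ln(6/9) = 29.6 h.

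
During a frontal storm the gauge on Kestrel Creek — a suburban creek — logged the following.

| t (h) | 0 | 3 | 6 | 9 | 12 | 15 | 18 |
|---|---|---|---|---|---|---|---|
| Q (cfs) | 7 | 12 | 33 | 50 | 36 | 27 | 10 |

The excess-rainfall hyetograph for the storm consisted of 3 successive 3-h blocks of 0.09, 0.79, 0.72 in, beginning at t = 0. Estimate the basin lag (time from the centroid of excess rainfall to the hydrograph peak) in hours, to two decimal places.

Centroid of excess rainfall: t_c = Σ P_i·t̄_i / ΣP_i = 5.6812 h (block centres at 1.5, 4.5, 7.5 h).
Hydrograph peak occurs at t = 9 h, so basin lag t_L = 9 − 5.6812 = 3.32 h.

t_L ≈ 3.32 h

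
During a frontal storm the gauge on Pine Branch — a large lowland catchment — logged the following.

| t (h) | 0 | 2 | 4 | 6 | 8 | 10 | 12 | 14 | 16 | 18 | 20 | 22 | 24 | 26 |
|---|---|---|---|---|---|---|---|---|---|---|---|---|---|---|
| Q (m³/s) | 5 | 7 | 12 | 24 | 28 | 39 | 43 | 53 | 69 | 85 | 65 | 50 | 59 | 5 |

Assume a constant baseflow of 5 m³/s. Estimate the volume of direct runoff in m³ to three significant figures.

Direct-runoff ordinates (Q − Q_b): 0.0, 2.0, 7.0, 19.0, 23.0, 34.0, 38.0, 48.0, 64.0, 80.0, 60.0, 45.0, 54.0, 0.0 m³/s.
ΣQ_DR = 474.0 m³/s.
With Δt = 2 h = 7200 s, V = ΣQ_DR · Δt = 474.0 × 7200 = 3.41 × 10^6 m³.

V ≈ 3.41 × 10^6 m³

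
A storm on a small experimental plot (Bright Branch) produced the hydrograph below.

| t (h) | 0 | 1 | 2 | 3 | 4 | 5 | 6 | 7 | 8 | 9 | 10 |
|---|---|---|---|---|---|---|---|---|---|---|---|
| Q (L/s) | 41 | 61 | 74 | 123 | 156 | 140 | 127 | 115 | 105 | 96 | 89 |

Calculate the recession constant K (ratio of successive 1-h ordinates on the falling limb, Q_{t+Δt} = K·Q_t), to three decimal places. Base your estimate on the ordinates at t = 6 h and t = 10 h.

K ≈ 0.915

Using the recession-limb readings at t = 6 h and t = 10 h: Q falls from 127 to 89 L/s over 4 intervals.
K = (Q₂/Q₁)^(1/4) = (89/127)^(1/4) = 0.915.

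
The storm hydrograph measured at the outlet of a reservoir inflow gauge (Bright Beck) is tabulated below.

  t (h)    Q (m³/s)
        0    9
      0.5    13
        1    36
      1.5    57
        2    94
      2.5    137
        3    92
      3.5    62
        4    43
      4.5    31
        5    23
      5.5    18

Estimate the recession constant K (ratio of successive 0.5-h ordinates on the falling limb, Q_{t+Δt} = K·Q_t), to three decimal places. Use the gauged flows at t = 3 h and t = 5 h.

K ≈ 0.707

Using the recession-limb readings at t = 3 h and t = 5 h: Q falls from 92 to 23 m³/s over 4 intervals.
K = (Q₂/Q₁)^(1/4) = (23/92)^(1/4) = 0.707.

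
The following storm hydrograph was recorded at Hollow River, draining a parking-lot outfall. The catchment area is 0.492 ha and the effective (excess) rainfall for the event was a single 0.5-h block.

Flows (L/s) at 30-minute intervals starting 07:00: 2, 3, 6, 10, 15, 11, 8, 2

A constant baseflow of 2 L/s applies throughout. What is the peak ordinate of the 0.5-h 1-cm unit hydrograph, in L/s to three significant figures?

U_p ≈ 8.67 L/s

Direct runoff: 0.0, 1.0, 4.0, 8.0, 13.0, 9.0, 6.0, 0.0 L/s; ΣQ_DR = 41.00 L/s, peak = 13.0 L/s.
Runoff depth d = ΣQ_DR·Δt / A = 41.00 × 1800 / (0.492 ha) = 15.00 mm.
The 1-cm UH is the DRH scaled by (10 mm)/d, so U_p = 13.0 × 10/15.00 = 8.67 L/s.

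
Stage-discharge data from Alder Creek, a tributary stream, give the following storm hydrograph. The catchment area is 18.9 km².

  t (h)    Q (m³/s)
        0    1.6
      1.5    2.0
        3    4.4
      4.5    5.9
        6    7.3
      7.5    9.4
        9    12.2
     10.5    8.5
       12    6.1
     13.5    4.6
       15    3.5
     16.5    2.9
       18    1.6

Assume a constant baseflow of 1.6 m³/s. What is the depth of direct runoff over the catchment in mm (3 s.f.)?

d ≈ 14.1 mm

Direct runoff: 0.0, 0.4, 2.8, 4.3, 5.7, 7.8, 10.6, 6.9, 4.5, 3.0, 1.9, 1.3, 0.0 m³/s; ΣQ_DR = 49.20 m³/s.
V = ΣQ_DR · Δt = 49.20 × 5400 s = 2.657 × 10^5 m³.
Over A = 18.9 km², depth = V / A = 14.1 mm.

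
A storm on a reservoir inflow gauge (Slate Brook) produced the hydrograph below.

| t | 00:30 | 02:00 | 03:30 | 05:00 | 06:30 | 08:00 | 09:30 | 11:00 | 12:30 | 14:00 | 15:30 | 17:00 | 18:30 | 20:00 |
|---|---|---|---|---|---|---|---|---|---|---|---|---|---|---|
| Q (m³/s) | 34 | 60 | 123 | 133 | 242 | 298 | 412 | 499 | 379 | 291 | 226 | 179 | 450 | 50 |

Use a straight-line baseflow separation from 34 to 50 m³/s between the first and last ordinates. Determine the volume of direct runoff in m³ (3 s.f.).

V ≈ 1.51 × 10^7 m³

Direct-runoff ordinates (Q − Q_b): 0.00, 24.77, 86.54, 95.31, 203.08, 257.85, 370.62, 456.38, 335.15, 245.92, 179.69, 131.46, 401.23, 0.00 m³/s.
ΣQ_DR = 2788 m³/s.
With Δt = 1.5 h = 5400 s, V = ΣQ_DR · Δt = 2788 × 5400 = 1.51 × 10^7 m³.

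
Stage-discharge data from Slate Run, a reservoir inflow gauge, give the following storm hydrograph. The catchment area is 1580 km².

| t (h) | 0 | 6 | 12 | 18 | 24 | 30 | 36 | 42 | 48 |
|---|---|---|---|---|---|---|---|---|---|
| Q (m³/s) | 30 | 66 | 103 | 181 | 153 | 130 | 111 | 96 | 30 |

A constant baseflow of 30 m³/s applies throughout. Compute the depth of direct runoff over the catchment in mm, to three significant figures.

d ≈ 8.61 mm

Direct runoff: 0.0, 36.0, 73.0, 151.0, 123.0, 100.0, 81.0, 66.0, 0.0 m³/s; ΣQ_DR = 630.0 m³/s.
V = ΣQ_DR · Δt = 630.0 × 21600 s = 1.361 × 10^7 m³.
Over A = 1580 km², depth = V / A = 8.61 mm.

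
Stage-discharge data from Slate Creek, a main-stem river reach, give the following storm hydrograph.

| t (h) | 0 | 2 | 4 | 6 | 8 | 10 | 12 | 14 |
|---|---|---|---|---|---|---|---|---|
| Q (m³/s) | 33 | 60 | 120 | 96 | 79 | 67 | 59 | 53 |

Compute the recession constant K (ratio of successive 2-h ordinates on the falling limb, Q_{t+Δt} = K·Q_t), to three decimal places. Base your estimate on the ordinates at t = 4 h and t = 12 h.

Using the recession-limb readings at t = 4 h and t = 12 h: Q falls from 120 to 59 m³/s over 4 intervals.
K = (Q₂/Q₁)^(1/4) = (59/120)^(1/4) = 0.837.

K ≈ 0.837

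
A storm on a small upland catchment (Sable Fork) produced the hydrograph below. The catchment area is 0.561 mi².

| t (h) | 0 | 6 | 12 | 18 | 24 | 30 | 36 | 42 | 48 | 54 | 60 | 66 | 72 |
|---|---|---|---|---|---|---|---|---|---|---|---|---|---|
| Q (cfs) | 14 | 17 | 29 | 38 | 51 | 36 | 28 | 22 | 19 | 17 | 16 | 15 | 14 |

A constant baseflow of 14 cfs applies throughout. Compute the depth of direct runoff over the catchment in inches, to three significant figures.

Direct runoff: 0.0, 3.0, 15.0, 24.0, 37.0, 22.0, 14.0, 8.0, 5.0, 3.0, 2.0, 1.0, 0.0 cfs; ΣQ_DR = 134.0 cfs.
V = ΣQ_DR · Δt = 134.0 × 21600 s = 2.894 × 10^6 ft³.
Over A = 0.561 mi², depth = V / A = 2.22 in.

d ≈ 2.22 in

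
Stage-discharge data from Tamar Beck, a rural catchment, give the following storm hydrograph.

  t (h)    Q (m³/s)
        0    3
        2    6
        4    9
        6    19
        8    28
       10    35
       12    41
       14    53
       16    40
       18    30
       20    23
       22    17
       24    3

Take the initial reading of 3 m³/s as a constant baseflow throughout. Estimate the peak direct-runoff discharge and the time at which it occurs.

Q_p = 50.0 m³/s at t = 14 h

Subtracting baseflow gives direct-runoff ordinates: 0.0, 3.0, 6.0, 16.0, 25.0, 32.0, 38.0, 50.0, 37.0, 27.0, 20.0, 14.0, 0.0 m³/s.
The maximum is 50.0 m³/s, occurring at the reading for t = 14 h.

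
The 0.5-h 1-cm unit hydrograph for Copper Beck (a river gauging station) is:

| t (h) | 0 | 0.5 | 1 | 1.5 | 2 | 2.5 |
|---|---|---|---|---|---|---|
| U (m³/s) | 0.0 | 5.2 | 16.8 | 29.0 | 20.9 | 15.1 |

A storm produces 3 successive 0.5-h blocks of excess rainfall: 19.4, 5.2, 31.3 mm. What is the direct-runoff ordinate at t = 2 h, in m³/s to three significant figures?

By discrete convolution, Q_j = Σ (P_i / 10 mm) · U_{j−i}.
At t = 2 h (j=4): Q = (19.4/10)·20.9 + (5.2/10)·29.0 + (31.3/10)·16.8 = 108 m³/s.

Q ≈ 108 m³/s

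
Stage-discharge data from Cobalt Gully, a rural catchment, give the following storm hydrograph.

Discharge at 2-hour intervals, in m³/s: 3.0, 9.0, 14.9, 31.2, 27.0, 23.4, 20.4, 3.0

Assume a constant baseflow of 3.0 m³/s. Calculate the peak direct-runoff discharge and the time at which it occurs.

Subtracting baseflow gives direct-runoff ordinates: 0.0, 6.0, 11.9, 28.2, 24.0, 20.4, 17.4, 0.0 m³/s.
The maximum is 28.2 m³/s, occurring at the reading for t = 6 h.

Q_p = 28.2 m³/s at t = 6 h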